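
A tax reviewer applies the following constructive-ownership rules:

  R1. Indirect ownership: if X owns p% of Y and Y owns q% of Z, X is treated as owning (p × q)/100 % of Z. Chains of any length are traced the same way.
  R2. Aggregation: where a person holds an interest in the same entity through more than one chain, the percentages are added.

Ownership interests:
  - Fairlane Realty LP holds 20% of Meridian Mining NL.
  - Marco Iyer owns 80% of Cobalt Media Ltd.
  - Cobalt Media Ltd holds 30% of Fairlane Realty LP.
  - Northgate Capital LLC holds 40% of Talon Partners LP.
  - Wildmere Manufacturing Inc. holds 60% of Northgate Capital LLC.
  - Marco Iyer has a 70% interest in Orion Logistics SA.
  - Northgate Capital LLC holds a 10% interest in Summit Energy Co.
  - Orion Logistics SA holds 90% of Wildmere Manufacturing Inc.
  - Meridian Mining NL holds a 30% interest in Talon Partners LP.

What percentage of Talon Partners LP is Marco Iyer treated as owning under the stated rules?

16.56%

Chain via Cobalt Media Ltd → Fairlane Realty LP → Meridian Mining NL (R1): 80% × 30% × 20% × 30% = 1.44% of Talon Partners LP.
Chain via Orion Logistics SA → Wildmere Manufacturing Inc. → Northgate Capital LLC (R1): 70% × 90% × 60% × 40% = 15.12% of Talon Partners LP.
Aggregating (R2): 1.44% + 15.12% = 16.56%.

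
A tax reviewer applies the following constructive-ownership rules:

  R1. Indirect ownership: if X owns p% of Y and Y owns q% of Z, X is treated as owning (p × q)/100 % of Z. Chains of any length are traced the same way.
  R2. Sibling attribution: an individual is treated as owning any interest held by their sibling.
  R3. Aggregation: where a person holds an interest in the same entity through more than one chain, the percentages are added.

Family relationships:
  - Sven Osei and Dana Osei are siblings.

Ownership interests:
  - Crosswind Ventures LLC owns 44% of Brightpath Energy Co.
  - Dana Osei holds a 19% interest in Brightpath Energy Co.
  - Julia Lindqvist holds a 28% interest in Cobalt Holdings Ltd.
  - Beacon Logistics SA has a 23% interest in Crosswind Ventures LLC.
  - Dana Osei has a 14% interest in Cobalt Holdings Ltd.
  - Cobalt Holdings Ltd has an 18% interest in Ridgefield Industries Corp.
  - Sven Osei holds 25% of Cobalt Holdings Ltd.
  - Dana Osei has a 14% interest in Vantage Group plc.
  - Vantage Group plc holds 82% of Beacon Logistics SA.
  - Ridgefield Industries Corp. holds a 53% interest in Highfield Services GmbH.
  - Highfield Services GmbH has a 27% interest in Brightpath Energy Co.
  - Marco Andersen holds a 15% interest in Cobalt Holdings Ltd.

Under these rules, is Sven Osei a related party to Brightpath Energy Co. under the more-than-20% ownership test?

Yes

By sibling attribution (R2), Sven Osei is treated as also owning Dana Osei's interest in Cobalt Holdings Ltd, giving 25% + 14% = 39%.
By sibling attribution (R2), Sven Osei is treated as owning Dana Osei's 14% interest in Vantage Group plc.
By sibling attribution (R2), Sven Osei is treated as owning Dana Osei's 19% interest in Brightpath Energy Co.
Chain via Cobalt Holdings Ltd → Ridgefield Industries Corp. → Highfield Services GmbH (R1): 39% × 18% × 53% × 27% = 1.004562% of Brightpath Energy Co.
Chain via Vantage Group plc → Beacon Logistics SA → Crosswind Ventures LLC (R1): 14% × 82% × 23% × 44% = 1.161776% of Brightpath Energy Co.
Direct interest in Brightpath Energy Co: 19%.
Aggregating (R3): 1.004562% + 1.161776% + 19% = 21.166338%.
21.166338% exceeds the 20% threshold, so Sven is a related party to Brightpath Energy Co.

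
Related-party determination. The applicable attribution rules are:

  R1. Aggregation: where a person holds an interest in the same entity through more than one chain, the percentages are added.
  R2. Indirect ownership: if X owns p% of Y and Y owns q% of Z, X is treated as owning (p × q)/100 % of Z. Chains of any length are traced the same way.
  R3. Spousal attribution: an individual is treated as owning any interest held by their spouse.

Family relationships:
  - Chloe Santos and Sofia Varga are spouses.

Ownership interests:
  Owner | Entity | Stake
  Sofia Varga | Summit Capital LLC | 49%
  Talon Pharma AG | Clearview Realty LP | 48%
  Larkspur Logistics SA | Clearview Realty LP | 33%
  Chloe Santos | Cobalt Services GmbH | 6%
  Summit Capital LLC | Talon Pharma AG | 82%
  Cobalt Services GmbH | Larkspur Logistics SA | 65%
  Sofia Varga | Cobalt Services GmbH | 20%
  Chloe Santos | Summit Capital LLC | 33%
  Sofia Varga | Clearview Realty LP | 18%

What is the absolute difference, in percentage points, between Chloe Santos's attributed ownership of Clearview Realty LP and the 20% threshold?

35.8522

By spousal attribution (R3), Chloe Santos is treated as also owning Sofia Varga's interest in Cobalt Services GmbH, giving 6% + 20% = 26%.
By spousal attribution (R3), Chloe Santos is treated as also owning Sofia Varga's interest in Summit Capital LLC, giving 33% + 49% = 82%.
By spousal attribution (R3), Chloe Santos is treated as owning Sofia Varga's 18% interest in Clearview Realty LP.
Chain via Cobalt Services GmbH → Larkspur Logistics SA (R2): 26% × 65% × 33% = 5.577% of Clearview Realty LP.
Chain via Summit Capital LLC → Talon Pharma AG (R2): 82% × 82% × 48% = 32.2752% of Clearview Realty LP.
Direct interest in Clearview Realty LP: 18%.
Aggregating (R1): 5.577% + 32.2752% + 18% = 55.8522%.
55.8522% exceeds the 20% threshold by 35.8522 percentage points.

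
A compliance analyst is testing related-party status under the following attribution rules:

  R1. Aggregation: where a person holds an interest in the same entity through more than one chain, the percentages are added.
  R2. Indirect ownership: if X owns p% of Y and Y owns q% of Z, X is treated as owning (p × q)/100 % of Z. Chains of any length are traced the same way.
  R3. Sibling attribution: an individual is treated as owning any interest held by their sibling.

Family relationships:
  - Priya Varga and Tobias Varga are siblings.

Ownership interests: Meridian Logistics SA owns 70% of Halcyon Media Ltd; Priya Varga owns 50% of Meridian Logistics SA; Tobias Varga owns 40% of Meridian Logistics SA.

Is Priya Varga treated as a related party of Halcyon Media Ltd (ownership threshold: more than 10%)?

By sibling attribution (R3), Priya Varga is treated as also owning Tobias Varga's interest in Meridian Logistics SA, giving 50% + 40% = 90%.
Chain via Meridian Logistics SA (R2): 90% × 70% = 63% of Halcyon Media Ltd.
63% exceeds the 10% threshold, so Priya is a related party to Halcyon Media Ltd.

Yes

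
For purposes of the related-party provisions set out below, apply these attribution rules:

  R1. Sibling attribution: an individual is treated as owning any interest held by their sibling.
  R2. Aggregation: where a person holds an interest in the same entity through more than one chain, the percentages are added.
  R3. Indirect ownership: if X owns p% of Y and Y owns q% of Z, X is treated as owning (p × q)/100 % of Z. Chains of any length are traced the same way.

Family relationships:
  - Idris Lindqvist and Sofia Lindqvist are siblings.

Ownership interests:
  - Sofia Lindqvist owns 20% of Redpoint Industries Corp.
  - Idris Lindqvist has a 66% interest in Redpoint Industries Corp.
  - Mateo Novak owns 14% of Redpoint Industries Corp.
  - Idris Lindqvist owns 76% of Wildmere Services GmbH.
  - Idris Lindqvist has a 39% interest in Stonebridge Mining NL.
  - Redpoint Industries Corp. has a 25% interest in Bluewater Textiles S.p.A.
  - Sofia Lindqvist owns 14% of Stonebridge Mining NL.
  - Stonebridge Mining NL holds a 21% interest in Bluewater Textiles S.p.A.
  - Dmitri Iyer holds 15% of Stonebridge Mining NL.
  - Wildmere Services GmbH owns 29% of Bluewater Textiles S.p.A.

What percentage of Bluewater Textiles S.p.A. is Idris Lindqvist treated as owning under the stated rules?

By sibling attribution (R1), Idris Lindqvist is treated as also owning Sofia Lindqvist's interest in Redpoint Industries Corp, giving 66% + 20% = 86%.
By sibling attribution (R1), Idris Lindqvist is treated as also owning Sofia Lindqvist's interest in Stonebridge Mining NL, giving 39% + 14% = 53%.
Chain via Redpoint Industries Corp. (R3): 86% × 25% = 21.5% of Bluewater Textiles S.p.A.
Chain via Stonebridge Mining NL (R3): 53% × 21% = 11.13% of Bluewater Textiles S.p.A.
Chain via Wildmere Services GmbH (R3): 76% × 29% = 22.04% of Bluewater Textiles S.p.A.
Aggregating (R2): 21.5% + 11.13% + 22.04% = 54.67%.

54.67%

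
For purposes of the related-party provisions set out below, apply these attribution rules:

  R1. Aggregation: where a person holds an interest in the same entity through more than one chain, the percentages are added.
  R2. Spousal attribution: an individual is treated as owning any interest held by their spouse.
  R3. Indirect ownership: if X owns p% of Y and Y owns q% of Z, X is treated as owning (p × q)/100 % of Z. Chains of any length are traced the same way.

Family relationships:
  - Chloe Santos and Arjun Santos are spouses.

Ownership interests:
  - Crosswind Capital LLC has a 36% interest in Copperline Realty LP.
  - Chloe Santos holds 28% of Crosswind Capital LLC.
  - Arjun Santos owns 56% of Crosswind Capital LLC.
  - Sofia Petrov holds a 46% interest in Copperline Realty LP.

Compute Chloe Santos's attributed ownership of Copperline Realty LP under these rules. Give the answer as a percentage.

By spousal attribution (R2), Chloe Santos is treated as also owning Arjun Santos's interest in Crosswind Capital LLC, giving 28% + 56% = 84%.
Chain via Crosswind Capital LLC (R3): 84% × 36% = 30.24% of Copperline Realty LP.

30.24%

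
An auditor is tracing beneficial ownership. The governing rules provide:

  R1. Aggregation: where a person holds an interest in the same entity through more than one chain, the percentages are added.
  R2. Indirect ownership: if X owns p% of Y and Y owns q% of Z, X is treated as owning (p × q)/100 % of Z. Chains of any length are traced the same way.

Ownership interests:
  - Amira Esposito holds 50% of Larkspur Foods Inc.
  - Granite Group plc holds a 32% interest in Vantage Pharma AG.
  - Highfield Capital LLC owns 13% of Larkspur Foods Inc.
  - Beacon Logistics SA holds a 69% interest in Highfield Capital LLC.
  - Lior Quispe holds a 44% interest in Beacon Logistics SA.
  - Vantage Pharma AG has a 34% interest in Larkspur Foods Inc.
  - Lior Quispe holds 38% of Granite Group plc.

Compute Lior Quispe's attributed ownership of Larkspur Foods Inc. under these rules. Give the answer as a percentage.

8.0812%

Chain via Granite Group plc → Vantage Pharma AG (R2): 38% × 32% × 34% = 4.1344% of Larkspur Foods Inc.
Chain via Beacon Logistics SA → Highfield Capital LLC (R2): 44% × 69% × 13% = 3.9468% of Larkspur Foods Inc.
Aggregating (R1): 4.1344% + 3.9468% = 8.0812%.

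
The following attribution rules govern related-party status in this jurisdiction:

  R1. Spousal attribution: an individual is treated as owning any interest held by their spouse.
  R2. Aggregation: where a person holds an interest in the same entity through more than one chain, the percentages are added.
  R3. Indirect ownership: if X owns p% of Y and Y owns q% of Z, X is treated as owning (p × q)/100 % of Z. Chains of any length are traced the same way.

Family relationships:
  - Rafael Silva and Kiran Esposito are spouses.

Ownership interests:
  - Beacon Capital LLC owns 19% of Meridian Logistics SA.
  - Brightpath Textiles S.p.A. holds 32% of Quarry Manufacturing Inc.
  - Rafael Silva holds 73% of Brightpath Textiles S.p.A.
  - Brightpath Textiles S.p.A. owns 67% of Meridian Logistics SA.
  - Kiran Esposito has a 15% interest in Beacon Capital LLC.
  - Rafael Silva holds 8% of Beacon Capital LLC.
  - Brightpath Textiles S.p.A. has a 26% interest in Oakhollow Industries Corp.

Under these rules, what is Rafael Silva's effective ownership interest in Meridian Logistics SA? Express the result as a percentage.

53.28%

By spousal attribution (R1), Rafael Silva is treated as also owning Kiran Esposito's interest in Beacon Capital LLC, giving 8% + 15% = 23%.
Chain via Beacon Capital LLC (R3): 23% × 19% = 4.37% of Meridian Logistics SA.
Chain via Brightpath Textiles S.p.A. (R3): 73% × 67% = 48.91% of Meridian Logistics SA.
Aggregating (R2): 4.37% + 48.91% = 53.28%.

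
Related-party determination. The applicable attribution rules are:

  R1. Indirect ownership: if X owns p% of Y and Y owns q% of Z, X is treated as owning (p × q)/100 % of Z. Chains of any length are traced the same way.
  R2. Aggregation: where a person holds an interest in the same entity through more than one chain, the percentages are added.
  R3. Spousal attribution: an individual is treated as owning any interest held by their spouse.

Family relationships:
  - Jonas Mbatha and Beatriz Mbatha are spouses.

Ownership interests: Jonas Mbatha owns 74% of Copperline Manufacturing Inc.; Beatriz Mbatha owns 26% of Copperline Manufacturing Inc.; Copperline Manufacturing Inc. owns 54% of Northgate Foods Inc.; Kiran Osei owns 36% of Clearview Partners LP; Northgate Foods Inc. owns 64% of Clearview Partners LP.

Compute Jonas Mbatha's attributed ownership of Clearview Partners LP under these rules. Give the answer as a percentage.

By spousal attribution (R3), Jonas Mbatha is treated as also owning Beatriz Mbatha's interest in Copperline Manufacturing Inc, giving 74% + 26% = 100%.
Chain via Copperline Manufacturing Inc. → Northgate Foods Inc. (R1): 100% × 54% × 64% = 34.56% of Clearview Partners LP.

34.56%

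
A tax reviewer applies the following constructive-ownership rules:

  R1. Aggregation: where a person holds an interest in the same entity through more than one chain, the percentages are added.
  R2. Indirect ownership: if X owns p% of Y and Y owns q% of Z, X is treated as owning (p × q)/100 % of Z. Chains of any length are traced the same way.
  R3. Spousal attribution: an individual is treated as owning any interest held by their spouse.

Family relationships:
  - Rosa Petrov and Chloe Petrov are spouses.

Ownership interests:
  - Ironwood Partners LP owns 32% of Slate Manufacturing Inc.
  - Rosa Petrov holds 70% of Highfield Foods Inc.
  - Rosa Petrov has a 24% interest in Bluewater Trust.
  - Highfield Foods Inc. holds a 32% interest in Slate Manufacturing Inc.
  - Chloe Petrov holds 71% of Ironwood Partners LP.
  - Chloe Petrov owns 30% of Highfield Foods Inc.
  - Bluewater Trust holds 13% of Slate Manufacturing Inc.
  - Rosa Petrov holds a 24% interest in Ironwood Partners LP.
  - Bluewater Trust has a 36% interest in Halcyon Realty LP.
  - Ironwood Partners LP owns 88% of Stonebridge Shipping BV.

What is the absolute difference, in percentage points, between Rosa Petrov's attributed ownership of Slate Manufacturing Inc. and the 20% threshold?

By spousal attribution (R3), Rosa Petrov is treated as also owning Chloe Petrov's interest in Highfield Foods Inc, giving 70% + 30% = 100%.
By spousal attribution (R3), Rosa Petrov is treated as also owning Chloe Petrov's interest in Ironwood Partners LP, giving 24% + 71% = 95%.
Chain via Highfield Foods Inc. (R2): 100% × 32% = 32% of Slate Manufacturing Inc.
Chain via Bluewater Trust (R2): 24% × 13% = 3.12% of Slate Manufacturing Inc.
Chain via Ironwood Partners LP (R2): 95% × 32% = 30.4% of Slate Manufacturing Inc.
Aggregating (R1): 32% + 3.12% + 30.4% = 65.52%.
65.52% exceeds the 20% threshold by 45.52 percentage points.

45.52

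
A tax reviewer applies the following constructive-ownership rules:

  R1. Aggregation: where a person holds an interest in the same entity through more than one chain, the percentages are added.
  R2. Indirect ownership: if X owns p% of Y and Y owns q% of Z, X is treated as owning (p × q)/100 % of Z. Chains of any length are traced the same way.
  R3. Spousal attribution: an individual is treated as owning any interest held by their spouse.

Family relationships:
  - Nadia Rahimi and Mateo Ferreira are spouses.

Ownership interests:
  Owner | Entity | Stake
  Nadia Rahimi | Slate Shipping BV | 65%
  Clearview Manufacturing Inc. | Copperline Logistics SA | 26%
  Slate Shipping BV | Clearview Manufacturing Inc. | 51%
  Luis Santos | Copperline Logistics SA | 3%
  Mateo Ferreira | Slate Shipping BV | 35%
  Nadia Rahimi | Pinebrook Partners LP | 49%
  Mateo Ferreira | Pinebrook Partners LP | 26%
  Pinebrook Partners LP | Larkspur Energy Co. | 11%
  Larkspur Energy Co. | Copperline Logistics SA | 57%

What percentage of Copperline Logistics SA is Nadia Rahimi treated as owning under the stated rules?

17.9625%

By spousal attribution (R3), Nadia Rahimi is treated as also owning Mateo Ferreira's interest in Pinebrook Partners LP, giving 49% + 26% = 75%.
By spousal attribution (R3), Nadia Rahimi is treated as also owning Mateo Ferreira's interest in Slate Shipping BV, giving 65% + 35% = 100%.
Chain via Pinebrook Partners LP → Larkspur Energy Co. (R2): 75% × 11% × 57% = 4.7025% of Copperline Logistics SA.
Chain via Slate Shipping BV → Clearview Manufacturing Inc. (R2): 100% × 51% × 26% = 13.26% of Copperline Logistics SA.
Aggregating (R1): 4.7025% + 13.26% = 17.9625%.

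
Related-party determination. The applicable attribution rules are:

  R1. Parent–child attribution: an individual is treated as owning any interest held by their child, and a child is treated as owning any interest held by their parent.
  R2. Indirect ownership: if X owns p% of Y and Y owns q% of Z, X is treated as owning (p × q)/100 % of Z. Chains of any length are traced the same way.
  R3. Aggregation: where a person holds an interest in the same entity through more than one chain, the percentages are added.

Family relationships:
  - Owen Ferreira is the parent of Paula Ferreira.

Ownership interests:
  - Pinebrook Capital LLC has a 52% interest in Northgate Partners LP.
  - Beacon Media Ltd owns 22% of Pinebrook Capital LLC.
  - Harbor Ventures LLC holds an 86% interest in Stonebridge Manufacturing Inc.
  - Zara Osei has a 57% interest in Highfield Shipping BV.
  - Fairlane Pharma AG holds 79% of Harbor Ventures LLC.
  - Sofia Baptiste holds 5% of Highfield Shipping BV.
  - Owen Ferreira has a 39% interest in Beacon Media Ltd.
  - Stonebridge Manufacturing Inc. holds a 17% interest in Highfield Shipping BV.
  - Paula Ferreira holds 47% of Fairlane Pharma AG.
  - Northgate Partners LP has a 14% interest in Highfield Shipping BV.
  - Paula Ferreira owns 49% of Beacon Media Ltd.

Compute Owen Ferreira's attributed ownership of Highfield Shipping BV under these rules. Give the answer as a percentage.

By parent–child attribution (R1), Owen Ferreira is treated as also owning Paula Ferreira's interest in Beacon Media Ltd, giving 39% + 49% = 88%.
By parent–child attribution (R1), Owen Ferreira is treated as owning Paula Ferreira's 47% interest in Fairlane Pharma AG.
Chain via Beacon Media Ltd → Pinebrook Capital LLC → Northgate Partners LP (R2): 88% × 22% × 52% × 14% = 1.409408% of Highfield Shipping BV.
Chain via Fairlane Pharma AG → Harbor Ventures LLC → Stonebridge Manufacturing Inc. (R2): 47% × 79% × 86% × 17% = 5.428406% of Highfield Shipping BV.
Aggregating (R3): 1.409408% + 5.428406% = 6.837814%.

6.837814%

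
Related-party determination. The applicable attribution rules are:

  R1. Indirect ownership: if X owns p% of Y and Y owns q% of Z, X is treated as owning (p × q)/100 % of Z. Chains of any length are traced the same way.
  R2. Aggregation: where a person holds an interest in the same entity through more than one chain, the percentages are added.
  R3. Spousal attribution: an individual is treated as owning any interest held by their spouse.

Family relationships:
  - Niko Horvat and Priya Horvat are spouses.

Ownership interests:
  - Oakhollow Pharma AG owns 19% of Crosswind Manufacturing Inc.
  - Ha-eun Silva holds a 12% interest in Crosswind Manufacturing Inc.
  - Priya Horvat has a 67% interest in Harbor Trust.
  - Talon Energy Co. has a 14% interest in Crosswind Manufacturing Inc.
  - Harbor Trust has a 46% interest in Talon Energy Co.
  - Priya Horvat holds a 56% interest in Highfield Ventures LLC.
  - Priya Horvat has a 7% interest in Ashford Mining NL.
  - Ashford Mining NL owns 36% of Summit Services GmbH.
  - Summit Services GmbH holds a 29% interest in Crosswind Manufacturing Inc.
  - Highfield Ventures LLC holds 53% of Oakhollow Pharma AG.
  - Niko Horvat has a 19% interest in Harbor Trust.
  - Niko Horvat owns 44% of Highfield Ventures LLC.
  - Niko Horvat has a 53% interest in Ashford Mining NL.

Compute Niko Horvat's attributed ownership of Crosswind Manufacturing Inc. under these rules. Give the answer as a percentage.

21.8724%

By spousal attribution (R3), Niko Horvat is treated as also owning Priya Horvat's interest in Ashford Mining NL, giving 53% + 7% = 60%.
By spousal attribution (R3), Niko Horvat is treated as also owning Priya Horvat's interest in Highfield Ventures LLC, giving 44% + 56% = 100%.
By spousal attribution (R3), Niko Horvat is treated as also owning Priya Horvat's interest in Harbor Trust, giving 19% + 67% = 86%.
Chain via Ashford Mining NL → Summit Services GmbH (R1): 60% × 36% × 29% = 6.264% of Crosswind Manufacturing Inc.
Chain via Highfield Ventures LLC → Oakhollow Pharma AG (R1): 100% × 53% × 19% = 10.07% of Crosswind Manufacturing Inc.
Chain via Harbor Trust → Talon Energy Co. (R1): 86% × 46% × 14% = 5.5384% of Crosswind Manufacturing Inc.
Aggregating (R2): 6.264% + 10.07% + 5.5384% = 21.8724%.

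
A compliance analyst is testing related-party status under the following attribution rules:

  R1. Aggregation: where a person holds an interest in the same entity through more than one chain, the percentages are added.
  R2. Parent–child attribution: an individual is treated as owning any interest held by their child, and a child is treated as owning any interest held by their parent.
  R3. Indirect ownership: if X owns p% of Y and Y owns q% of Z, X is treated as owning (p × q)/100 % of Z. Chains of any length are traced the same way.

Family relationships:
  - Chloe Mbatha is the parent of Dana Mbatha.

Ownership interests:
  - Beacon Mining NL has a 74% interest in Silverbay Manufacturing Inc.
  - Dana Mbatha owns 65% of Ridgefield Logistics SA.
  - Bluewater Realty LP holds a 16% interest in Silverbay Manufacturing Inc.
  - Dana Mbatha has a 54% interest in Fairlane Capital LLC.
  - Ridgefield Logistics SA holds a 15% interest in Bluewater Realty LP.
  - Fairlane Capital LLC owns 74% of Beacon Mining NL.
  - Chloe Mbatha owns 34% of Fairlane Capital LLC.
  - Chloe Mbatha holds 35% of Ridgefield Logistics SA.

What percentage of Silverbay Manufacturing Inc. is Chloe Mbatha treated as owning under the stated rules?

By parent–child attribution (R2), Chloe Mbatha is treated as also owning Dana Mbatha's interest in Ridgefield Logistics SA, giving 35% + 65% = 100%.
By parent–child attribution (R2), Chloe Mbatha is treated as also owning Dana Mbatha's interest in Fairlane Capital LLC, giving 34% + 54% = 88%.
Chain via Ridgefield Logistics SA → Bluewater Realty LP (R3): 100% × 15% × 16% = 2.4% of Silverbay Manufacturing Inc.
Chain via Fairlane Capital LLC → Beacon Mining NL (R3): 88% × 74% × 74% = 48.1888% of Silverbay Manufacturing Inc.
Aggregating (R1): 2.4% + 48.1888% = 50.5888%.

50.5888%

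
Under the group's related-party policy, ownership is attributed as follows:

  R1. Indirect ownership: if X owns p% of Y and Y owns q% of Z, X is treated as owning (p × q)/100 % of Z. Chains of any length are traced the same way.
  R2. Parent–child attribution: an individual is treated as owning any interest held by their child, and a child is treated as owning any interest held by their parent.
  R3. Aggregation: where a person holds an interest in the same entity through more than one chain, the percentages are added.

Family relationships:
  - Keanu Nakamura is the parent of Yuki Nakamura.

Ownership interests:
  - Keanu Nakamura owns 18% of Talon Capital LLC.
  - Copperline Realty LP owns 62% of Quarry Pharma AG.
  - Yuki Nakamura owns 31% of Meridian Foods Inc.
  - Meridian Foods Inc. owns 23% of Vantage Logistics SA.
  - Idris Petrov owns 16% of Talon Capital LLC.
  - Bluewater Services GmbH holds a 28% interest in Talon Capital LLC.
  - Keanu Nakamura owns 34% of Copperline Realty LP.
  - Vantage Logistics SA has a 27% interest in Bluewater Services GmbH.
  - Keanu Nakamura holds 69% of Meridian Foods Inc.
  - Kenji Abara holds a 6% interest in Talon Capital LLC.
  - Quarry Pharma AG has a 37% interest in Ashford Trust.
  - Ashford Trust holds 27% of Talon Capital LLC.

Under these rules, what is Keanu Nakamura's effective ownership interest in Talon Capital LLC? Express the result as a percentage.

21.844692%

By parent–child attribution (R2), Keanu Nakamura is treated as also owning Yuki Nakamura's interest in Meridian Foods Inc, giving 69% + 31% = 100%.
Chain via Copperline Realty LP → Quarry Pharma AG → Ashford Trust (R1): 34% × 62% × 37% × 27% = 2.105892% of Talon Capital LLC.
Chain via Meridian Foods Inc. → Vantage Logistics SA → Bluewater Services GmbH (R1): 100% × 23% × 27% × 28% = 1.7388% of Talon Capital LLC.
Direct interest in Talon Capital LLC: 18%.
Aggregating (R3): 2.105892% + 1.7388% + 18% = 21.844692%.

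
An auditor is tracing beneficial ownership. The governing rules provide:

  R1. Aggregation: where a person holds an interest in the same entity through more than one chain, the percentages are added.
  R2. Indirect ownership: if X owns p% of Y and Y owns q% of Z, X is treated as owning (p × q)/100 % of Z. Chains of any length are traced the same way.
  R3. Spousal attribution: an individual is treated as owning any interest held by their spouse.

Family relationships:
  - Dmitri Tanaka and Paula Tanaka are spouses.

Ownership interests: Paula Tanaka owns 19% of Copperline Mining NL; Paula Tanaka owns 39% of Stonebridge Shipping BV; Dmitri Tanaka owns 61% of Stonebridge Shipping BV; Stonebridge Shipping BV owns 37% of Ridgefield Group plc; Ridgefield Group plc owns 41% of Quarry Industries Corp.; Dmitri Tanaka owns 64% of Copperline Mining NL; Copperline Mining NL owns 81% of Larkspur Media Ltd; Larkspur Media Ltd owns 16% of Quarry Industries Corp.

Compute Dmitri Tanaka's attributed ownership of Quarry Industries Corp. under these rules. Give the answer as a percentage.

25.9268%

By spousal attribution (R3), Dmitri Tanaka is treated as also owning Paula Tanaka's interest in Stonebridge Shipping BV, giving 61% + 39% = 100%.
By spousal attribution (R3), Dmitri Tanaka is treated as also owning Paula Tanaka's interest in Copperline Mining NL, giving 64% + 19% = 83%.
Chain via Stonebridge Shipping BV → Ridgefield Group plc (R2): 100% × 37% × 41% = 15.17% of Quarry Industries Corp.
Chain via Copperline Mining NL → Larkspur Media Ltd (R2): 83% × 81% × 16% = 10.7568% of Quarry Industries Corp.
Aggregating (R1): 15.17% + 10.7568% = 25.9268%.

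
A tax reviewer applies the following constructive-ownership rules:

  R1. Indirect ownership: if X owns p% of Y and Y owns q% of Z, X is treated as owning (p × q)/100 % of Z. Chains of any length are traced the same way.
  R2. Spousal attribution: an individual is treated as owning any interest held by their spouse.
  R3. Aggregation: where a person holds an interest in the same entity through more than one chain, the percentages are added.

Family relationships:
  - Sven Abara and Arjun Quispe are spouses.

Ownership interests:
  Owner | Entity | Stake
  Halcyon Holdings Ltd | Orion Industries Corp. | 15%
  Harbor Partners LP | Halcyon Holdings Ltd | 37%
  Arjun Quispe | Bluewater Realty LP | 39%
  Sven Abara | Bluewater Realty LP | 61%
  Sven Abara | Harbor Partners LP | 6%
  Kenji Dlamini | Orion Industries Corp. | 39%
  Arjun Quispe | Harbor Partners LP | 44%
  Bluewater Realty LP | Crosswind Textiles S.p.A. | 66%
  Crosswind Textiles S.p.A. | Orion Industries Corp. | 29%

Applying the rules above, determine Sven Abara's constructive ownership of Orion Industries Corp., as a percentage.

By spousal attribution (R2), Sven Abara is treated as also owning Arjun Quispe's interest in Harbor Partners LP, giving 6% + 44% = 50%.
By spousal attribution (R2), Sven Abara is treated as also owning Arjun Quispe's interest in Bluewater Realty LP, giving 61% + 39% = 100%.
Chain via Harbor Partners LP → Halcyon Holdings Ltd (R1): 50% × 37% × 15% = 2.775% of Orion Industries Corp.
Chain via Bluewater Realty LP → Crosswind Textiles S.p.A. (R1): 100% × 66% × 29% = 19.14% of Orion Industries Corp.
Aggregating (R3): 2.775% + 19.14% = 21.915%.

21.915%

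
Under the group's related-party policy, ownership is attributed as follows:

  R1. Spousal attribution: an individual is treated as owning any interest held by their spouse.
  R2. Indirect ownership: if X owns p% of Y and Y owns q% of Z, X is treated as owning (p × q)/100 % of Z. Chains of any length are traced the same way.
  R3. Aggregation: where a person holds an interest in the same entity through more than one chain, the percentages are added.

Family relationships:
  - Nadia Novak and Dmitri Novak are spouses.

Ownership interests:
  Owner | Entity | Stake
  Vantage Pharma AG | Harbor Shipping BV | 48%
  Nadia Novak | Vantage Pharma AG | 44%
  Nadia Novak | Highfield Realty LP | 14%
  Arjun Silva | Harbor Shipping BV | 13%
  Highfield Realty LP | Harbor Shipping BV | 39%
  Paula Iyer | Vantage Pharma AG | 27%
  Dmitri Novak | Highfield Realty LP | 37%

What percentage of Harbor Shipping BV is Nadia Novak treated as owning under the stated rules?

By spousal attribution (R1), Nadia Novak is treated as also owning Dmitri Novak's interest in Highfield Realty LP, giving 14% + 37% = 51%.
Chain via Vantage Pharma AG (R2): 44% × 48% = 21.12% of Harbor Shipping BV.
Chain via Highfield Realty LP (R2): 51% × 39% = 19.89% of Harbor Shipping BV.
Aggregating (R3): 21.12% + 19.89% = 41.01%.

41.01%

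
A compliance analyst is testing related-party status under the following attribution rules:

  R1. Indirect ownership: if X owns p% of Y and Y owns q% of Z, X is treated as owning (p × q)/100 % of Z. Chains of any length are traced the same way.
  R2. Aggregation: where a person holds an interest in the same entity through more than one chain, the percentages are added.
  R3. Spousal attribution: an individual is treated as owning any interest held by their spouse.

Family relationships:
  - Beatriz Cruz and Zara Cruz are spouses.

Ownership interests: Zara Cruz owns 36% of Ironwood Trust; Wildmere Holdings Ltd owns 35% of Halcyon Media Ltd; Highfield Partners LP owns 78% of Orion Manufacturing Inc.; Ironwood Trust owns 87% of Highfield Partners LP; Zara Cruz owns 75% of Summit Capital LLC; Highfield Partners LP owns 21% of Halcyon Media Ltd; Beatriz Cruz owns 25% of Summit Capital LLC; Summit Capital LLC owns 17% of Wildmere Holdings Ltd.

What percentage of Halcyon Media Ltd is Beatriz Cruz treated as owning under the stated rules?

12.5272%

By spousal attribution (R3), Beatriz Cruz is treated as also owning Zara Cruz's interest in Summit Capital LLC, giving 25% + 75% = 100%.
By spousal attribution (R3), Beatriz Cruz is treated as owning Zara Cruz's 36% interest in Ironwood Trust.
Chain via Summit Capital LLC → Wildmere Holdings Ltd (R1): 100% × 17% × 35% = 5.95% of Halcyon Media Ltd.
Chain via Ironwood Trust → Highfield Partners LP (R1): 36% × 87% × 21% = 6.5772% of Halcyon Media Ltd.
Aggregating (R2): 5.95% + 6.5772% = 12.5272%.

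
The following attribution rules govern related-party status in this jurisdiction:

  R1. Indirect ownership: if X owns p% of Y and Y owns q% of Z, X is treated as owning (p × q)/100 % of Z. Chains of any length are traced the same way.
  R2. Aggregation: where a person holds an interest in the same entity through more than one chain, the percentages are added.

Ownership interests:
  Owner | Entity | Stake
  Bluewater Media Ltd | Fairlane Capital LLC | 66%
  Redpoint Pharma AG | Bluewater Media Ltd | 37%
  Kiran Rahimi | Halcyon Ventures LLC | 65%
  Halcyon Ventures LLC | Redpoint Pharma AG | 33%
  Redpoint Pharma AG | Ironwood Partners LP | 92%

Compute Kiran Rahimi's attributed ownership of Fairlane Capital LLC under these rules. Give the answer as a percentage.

Chain via Halcyon Ventures LLC → Redpoint Pharma AG → Bluewater Media Ltd (R1): 65% × 33% × 37% × 66% = 5.23809% of Fairlane Capital LLC.

5.23809%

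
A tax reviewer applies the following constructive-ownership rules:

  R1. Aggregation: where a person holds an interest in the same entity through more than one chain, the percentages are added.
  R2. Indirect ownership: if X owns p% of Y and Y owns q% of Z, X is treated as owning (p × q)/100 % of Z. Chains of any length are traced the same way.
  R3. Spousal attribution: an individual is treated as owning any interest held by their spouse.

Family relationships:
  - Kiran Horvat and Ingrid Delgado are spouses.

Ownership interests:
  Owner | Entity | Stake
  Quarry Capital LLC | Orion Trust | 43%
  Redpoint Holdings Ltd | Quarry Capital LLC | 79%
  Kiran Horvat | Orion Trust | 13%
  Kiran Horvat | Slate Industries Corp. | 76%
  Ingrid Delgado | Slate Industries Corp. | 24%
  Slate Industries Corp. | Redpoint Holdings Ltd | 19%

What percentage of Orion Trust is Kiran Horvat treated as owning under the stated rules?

19.4543%

By spousal attribution (R3), Kiran Horvat is treated as also owning Ingrid Delgado's interest in Slate Industries Corp, giving 76% + 24% = 100%.
Chain via Slate Industries Corp. → Redpoint Holdings Ltd → Quarry Capital LLC (R2): 100% × 19% × 79% × 43% = 6.4543% of Orion Trust.
Direct interest in Orion Trust: 13%.
Aggregating (R1): 6.4543% + 13% = 19.4543%.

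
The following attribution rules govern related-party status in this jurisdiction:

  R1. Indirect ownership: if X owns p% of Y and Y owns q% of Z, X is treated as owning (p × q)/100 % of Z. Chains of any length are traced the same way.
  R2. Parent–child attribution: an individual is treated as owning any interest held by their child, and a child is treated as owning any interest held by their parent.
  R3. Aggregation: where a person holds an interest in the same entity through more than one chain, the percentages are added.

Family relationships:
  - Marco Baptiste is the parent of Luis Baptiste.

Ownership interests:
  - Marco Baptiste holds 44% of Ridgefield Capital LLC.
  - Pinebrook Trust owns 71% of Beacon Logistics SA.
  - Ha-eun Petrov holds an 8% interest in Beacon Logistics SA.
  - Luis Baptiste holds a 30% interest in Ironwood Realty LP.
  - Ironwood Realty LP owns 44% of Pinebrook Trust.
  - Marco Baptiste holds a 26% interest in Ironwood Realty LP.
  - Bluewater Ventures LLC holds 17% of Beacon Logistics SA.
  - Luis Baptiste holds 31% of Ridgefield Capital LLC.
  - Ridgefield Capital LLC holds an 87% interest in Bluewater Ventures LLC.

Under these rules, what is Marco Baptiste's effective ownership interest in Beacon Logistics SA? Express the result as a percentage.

28.5869%

By parent–child attribution (R2), Marco Baptiste is treated as also owning Luis Baptiste's interest in Ironwood Realty LP, giving 26% + 30% = 56%.
By parent–child attribution (R2), Marco Baptiste is treated as also owning Luis Baptiste's interest in Ridgefield Capital LLC, giving 44% + 31% = 75%.
Chain via Ironwood Realty LP → Pinebrook Trust (R1): 56% × 44% × 71% = 17.4944% of Beacon Logistics SA.
Chain via Ridgefield Capital LLC → Bluewater Ventures LLC (R1): 75% × 87% × 17% = 11.0925% of Beacon Logistics SA.
Aggregating (R3): 17.4944% + 11.0925% = 28.5869%.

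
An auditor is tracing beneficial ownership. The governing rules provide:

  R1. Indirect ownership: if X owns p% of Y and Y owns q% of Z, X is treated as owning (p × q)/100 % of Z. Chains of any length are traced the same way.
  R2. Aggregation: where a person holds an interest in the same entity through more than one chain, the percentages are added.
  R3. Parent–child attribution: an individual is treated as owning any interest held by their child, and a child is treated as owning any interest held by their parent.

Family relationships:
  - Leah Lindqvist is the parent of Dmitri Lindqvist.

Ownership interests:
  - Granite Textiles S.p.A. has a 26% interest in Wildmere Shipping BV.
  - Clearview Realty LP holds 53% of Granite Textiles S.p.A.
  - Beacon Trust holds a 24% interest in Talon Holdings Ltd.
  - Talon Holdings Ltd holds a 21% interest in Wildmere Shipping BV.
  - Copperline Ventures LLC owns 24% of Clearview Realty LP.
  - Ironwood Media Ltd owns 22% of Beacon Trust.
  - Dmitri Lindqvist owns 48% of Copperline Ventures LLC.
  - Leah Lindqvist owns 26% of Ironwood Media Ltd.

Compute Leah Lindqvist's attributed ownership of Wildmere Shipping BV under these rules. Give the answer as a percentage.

By parent–child attribution (R3), Leah Lindqvist is treated as owning Dmitri Lindqvist's 48% interest in Copperline Ventures LLC.
Chain via Ironwood Media Ltd → Beacon Trust → Talon Holdings Ltd (R1): 26% × 22% × 24% × 21% = 0.288288% of Wildmere Shipping BV.
Chain via Copperline Ventures LLC → Clearview Realty LP → Granite Textiles S.p.A. (R1): 48% × 24% × 53% × 26% = 1.587456% of Wildmere Shipping BV.
Aggregating (R2): 0.288288% + 1.587456% = 1.875744%.

1.875744%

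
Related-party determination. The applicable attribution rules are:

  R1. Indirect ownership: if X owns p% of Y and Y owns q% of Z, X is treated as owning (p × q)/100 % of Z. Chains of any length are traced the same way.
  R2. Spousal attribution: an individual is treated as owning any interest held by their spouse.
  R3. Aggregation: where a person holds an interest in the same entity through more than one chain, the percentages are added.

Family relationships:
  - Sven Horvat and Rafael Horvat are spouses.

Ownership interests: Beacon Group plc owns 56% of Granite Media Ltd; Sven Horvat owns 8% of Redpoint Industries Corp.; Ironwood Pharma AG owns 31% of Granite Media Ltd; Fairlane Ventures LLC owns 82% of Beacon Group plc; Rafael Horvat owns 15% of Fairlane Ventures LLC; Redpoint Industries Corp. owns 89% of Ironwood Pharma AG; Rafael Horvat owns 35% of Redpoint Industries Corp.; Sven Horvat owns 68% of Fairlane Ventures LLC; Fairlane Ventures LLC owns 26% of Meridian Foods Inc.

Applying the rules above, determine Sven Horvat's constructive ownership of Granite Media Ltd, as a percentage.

49.9773%

By spousal attribution (R2), Sven Horvat is treated as also owning Rafael Horvat's interest in Redpoint Industries Corp, giving 8% + 35% = 43%.
By spousal attribution (R2), Sven Horvat is treated as also owning Rafael Horvat's interest in Fairlane Ventures LLC, giving 68% + 15% = 83%.
Chain via Redpoint Industries Corp. → Ironwood Pharma AG (R1): 43% × 89% × 31% = 11.8637% of Granite Media Ltd.
Chain via Fairlane Ventures LLC → Beacon Group plc (R1): 83% × 82% × 56% = 38.1136% of Granite Media Ltd.
Aggregating (R3): 11.8637% + 38.1136% = 49.9773%.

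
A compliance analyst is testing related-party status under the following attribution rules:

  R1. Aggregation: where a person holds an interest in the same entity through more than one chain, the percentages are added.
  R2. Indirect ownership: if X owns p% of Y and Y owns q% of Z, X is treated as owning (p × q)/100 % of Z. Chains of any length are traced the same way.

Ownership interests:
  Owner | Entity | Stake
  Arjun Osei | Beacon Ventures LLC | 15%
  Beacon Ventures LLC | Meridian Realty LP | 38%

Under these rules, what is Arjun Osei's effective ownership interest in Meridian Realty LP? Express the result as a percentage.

5.7%

Chain via Beacon Ventures LLC (R2): 15% × 38% = 5.7% of Meridian Realty LP.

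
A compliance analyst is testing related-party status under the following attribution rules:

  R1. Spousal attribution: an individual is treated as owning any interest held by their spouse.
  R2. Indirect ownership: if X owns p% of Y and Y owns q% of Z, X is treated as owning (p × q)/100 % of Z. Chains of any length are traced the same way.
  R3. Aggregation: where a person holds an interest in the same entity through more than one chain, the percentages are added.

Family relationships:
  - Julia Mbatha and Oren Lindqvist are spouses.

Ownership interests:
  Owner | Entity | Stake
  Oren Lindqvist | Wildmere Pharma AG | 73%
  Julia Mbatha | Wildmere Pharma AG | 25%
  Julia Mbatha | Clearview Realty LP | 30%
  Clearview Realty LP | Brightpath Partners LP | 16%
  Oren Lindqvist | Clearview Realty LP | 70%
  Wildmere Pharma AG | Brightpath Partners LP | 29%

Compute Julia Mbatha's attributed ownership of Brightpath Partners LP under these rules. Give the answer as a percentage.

44.42%

By spousal attribution (R1), Julia Mbatha is treated as also owning Oren Lindqvist's interest in Clearview Realty LP, giving 30% + 70% = 100%.
By spousal attribution (R1), Julia Mbatha is treated as also owning Oren Lindqvist's interest in Wildmere Pharma AG, giving 25% + 73% = 98%.
Chain via Clearview Realty LP (R2): 100% × 16% = 16% of Brightpath Partners LP.
Chain via Wildmere Pharma AG (R2): 98% × 29% = 28.42% of Brightpath Partners LP.
Aggregating (R3): 16% + 28.42% = 44.42%.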